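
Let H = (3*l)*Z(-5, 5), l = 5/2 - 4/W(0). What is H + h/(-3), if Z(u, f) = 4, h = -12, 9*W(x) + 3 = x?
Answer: 178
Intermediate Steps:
W(x) = -⅓ + x/9
l = 29/2 (l = 5/2 - 4/(-⅓ + (⅑)*0) = 5*(½) - 4/(-⅓ + 0) = 5/2 - 4/(-⅓) = 5/2 - 4*(-3) = 5/2 + 12 = 29/2 ≈ 14.500)
H = 174 (H = (3*(29/2))*4 = (87/2)*4 = 174)
H + h/(-3) = 174 - 12/(-3) = 174 - 12*(-⅓) = 174 + 4 = 178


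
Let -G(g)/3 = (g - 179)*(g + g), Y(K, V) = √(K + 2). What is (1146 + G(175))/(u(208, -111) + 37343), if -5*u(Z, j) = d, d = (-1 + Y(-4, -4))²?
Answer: 207954945/1452619361 - 4455*I*√2/2905238722 ≈ 0.14316 - 2.1686e-6*I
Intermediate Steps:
Y(K, V) = √(2 + K)
G(g) = -6*g*(-179 + g) (G(g) = -3*(g - 179)*(g + g) = -3*(-179 + g)*2*g = -6*g*(-179 + g))
d = (-1 + I*√2)² (d = (-1 + √(2 - 4))² = (-1 + √(-2))² = (-1 + I*√2)² ≈ -1.0 - 2.8284*I)
u(Z, j) = -(1 - I*√2)²/5
(1146 + G(175))/(u(208, -111) + 37343) = (1146 + 6*175*(179 - 1*175))/((⅕ + 2*I*√2/5) + 37343) = (1146 + 6*175*(179 - 175))/(186716/5 + 2*I*√2/5) = (1146 + 6*175*4)/(186716/5 + 2*I*√2/5) = (1146 + 4200)/(186716/5 + 2*I*√2/5) = 5346/(186716/5 + 2*I*√2/5)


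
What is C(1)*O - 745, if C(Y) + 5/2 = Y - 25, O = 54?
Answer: -2176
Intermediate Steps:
C(Y) = -55/2 + Y (C(Y) = -5/2 + (Y - 25) = -5/2 + (-25 + Y) = -55/2 + Y)
C(1)*O - 745 = (-55/2 + 1)*54 - 745 = -53/2*54 - 745 = -1431 - 745 = -2176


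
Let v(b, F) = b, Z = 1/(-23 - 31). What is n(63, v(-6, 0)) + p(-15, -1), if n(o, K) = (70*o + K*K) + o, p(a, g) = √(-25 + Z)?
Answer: 4509 + I*√8106/18 ≈ 4509.0 + 5.0019*I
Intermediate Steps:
Z = -1/54 (Z = 1/(-54) = -1/54 ≈ -0.018519)
p(a, g) = I*√8106/18 (p(a, g) = √(-25 - 1/54) = √(-1351/54) = I*√8106/18)
n(o, K) = K² + 71*o (n(o, K) = (70*o + K²) + o = (K² + 70*o) + o = K² + 71*o)
n(63, v(-6, 0)) + p(-15, -1) = ((-6)² + 71*63) + I*√8106/18 = (36 + 4473) + I*√8106/18 = 4509 + I*√8106/18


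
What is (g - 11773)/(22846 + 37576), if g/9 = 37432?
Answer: 325115/60422 ≈ 5.3807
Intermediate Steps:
g = 336888 (g = 9*37432 = 336888)
(g - 11773)/(22846 + 37576) = (336888 - 11773)/(22846 + 37576) = 325115/60422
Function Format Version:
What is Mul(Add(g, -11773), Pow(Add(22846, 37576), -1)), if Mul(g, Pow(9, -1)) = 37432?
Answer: Rational(325115, 60422) ≈ 5.3807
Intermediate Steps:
g = 336888 (g = Mul(9, 37432) = 336888)
Mul(Add(g, -11773), Pow(Add(22846, 37576), -1)) = Mul(Add(336888, -11773), Pow(Add(22846, 37576), -1)) = Mul(325115, Pow(60422, -1)) = Mul(325115, Rational(1, 60422)) = Rational(325115, 60422)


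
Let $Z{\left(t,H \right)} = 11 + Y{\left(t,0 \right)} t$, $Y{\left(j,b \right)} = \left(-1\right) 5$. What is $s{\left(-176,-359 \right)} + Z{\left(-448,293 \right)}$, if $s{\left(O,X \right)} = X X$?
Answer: $131132$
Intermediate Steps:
$Y{\left(j,b \right)} = -5$
$Z{\left(t,H \right)} = 11 - 5 t$
$s{\left(O,X \right)} = X^{2}$
$s{\left(-176,-359 \right)} + Z{\left(-448,293 \right)} = \left(-359\right)^{2} + \left(11 - -2240\right) = 128881 + \left(11 + 2240\right) = 128881 + 2251 = 131132$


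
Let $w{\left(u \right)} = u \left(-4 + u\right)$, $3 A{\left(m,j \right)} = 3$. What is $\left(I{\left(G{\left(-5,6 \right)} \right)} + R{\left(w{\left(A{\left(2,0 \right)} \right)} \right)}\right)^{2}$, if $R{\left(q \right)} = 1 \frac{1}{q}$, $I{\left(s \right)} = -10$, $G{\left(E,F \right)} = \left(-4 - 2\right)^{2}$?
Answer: $\frac{961}{9} \approx 106.78$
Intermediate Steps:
$A{\left(m,j \right)} = 1$ ($A{\left(m,j \right)} = \frac{1}{3} \cdot 3 = 1$)
$G{\left(E,F \right)} = 36$ ($G{\left(E,F \right)} = \left(-6\right)^{2} = 36$)
$R{\left(q \right)} = \frac{1}{q}$
$\left(I{\left(G{\left(-5,6 \right)} \right)} + R{\left(w{\left(A{\left(2,0 \right)} \right)} \right)}\right)^{2} = \left(-10 + \frac{1}{1 \left(-4 + 1\right)}\right)^{2} = \left(-10 + \frac{1}{1 \left(-3\right)}\right)^{2} = \left(-10 + \frac{1}{-3}\right)^{2} = \left(-10 - \frac{1}{3}\right)^{2} = \left(- \frac{31}{3}\right)^{2} = \frac{961}{9}$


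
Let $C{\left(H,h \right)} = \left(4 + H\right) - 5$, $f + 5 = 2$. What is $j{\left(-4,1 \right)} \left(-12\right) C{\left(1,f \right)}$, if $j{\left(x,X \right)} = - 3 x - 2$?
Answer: $0$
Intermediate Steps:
$f = -3$ ($f = -5 + 2 = -3$)
$j{\left(x,X \right)} = -2 - 3 x$
$C{\left(H,h \right)} = -1 + H$
$j{\left(-4,1 \right)} \left(-12\right) C{\left(1,f \right)} = \left(-2 - -12\right) \left(-12\right) \left(-1 + 1\right) = \left(-2 + 12\right) \left(-12\right) 0 = 10 \left(-12\right) 0 = \left(-120\right) 0 = 0$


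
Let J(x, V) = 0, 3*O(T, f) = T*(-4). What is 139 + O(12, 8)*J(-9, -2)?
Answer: 139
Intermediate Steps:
O(T, f) = -4*T/3 (O(T, f) = (T*(-4))/3 = (-4*T)/3 = -4*T/3)
139 + O(12, 8)*J(-9, -2) = 139 - 4/3*12*0 = 139 - 16*0 = 139 + 0 = 139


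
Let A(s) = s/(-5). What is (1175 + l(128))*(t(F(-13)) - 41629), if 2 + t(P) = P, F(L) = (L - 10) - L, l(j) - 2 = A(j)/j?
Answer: -245015644/5 ≈ -4.9003e+7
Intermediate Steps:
A(s) = -s/5 (A(s) = s*(-⅕) = -s/5)
l(j) = 9/5 (l(j) = 2 + (-j/5)/j = 2 - ⅕ = 9/5)
F(L) = -10 (F(L) = (-10 + L) - L = -10)
t(P) = -2 + P
(1175 + l(128))*(t(F(-13)) - 41629) = (1175 + 9/5)*((-2 - 10) - 41629) = 5884*(-12 - 41629)/5 = (5884/5)*(-41641) = -245015644/5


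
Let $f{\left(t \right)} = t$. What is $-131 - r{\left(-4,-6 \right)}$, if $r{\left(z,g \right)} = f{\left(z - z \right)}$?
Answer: $-131$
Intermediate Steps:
$r{\left(z,g \right)} = 0$ ($r{\left(z,g \right)} = z - z = 0$)
$-131 - r{\left(-4,-6 \right)} = -131 - 0 = -131 + 0 = -131$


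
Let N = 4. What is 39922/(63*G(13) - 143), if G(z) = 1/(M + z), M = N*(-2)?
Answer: -99805/326 ≈ -306.15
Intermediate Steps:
M = -8 (M = 4*(-2) = -8)
G(z) = 1/(-8 + z)
39922/(63*G(13) - 143) = 39922/(63/(-8 + 13) - 143) = 39922/(63/5 - 143) = 39922/(-652/5) = 39922*(-5/652) = -99805/326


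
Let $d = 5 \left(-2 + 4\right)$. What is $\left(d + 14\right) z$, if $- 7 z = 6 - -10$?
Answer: $- \frac{384}{7} \approx -54.857$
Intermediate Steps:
$z = - \frac{16}{7}$ ($z = - \frac{6 - -10}{7} = - \frac{6 + 10}{7} = \left(- \frac{1}{7}\right) 16 = - \frac{16}{7} \approx -2.2857$)
$d = 10$ ($d = 5 \cdot 2 = 10$)
$\left(d + 14\right) z = \left(10 + 14\right) \left(- \frac{16}{7}\right) = 24 \left(- \frac{16}{7}\right) = - \frac{384}{7}$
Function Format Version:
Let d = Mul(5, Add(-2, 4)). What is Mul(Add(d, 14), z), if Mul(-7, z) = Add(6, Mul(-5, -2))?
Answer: Rational(-384, 7) ≈ -54.857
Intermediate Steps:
z = Rational(-16, 7) (z = Mul(Rational(-1, 7), Add(6, Mul(-5, -2))) = Mul(Rational(-1, 7), Add(6, 10)) = Mul(Rational(-1, 7), 16) = Rational(-16, 7) ≈ -2.2857)
d = 10 (d = Mul(5, 2) = 10)
Mul(Add(d, 14), z) = Mul(Add(10, 14), Rational(-16, 7)) = Mul(24, Rational(-16, 7)) = Rational(-384, 7)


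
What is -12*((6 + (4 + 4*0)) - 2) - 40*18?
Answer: -816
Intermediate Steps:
-12*((6 + (4 + 4*0)) - 2) - 40*18 = -12*((6 + (4 + 0)) - 2) - 720 = -12*((6 + 4) - 2) - 720 = -12*(10 - 2) - 720 = -12*8 - 720 = -96 - 720 = -816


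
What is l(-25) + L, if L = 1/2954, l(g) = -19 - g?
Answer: 17725/2954 ≈ 6.0003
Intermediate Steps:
L = 1/2954 ≈ 0.00033852
l(-25) + L = (-19 - 1*(-25)) + 1/2954 = (-19 + 25) + 1/2954 = 6 + 1/2954 = 17725/2954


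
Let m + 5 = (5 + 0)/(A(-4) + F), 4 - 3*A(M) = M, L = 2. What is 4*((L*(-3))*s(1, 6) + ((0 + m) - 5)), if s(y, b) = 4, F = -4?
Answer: -151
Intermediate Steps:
A(M) = 4/3 - M/3
m = -35/4 (m = -5 + (5 + 0)/((4/3 - ⅓*(-4)) - 4) = -5 + 5/((4/3 + 4/3) - 4) = -5 + 5/(8/3 - 4) = -5 + 5/(-4/3) = -5 + 5*(-¾) = -5 - 15/4 = -35/4 ≈ -8.7500)
4*((L*(-3))*s(1, 6) + ((0 + m) - 5)) = 4*((2*(-3))*4 + ((0 - 35/4) - 5)) = 4*(-6*4 + (-35/4 - 5)) = 4*(-24 - 55/4) = 4*(-151/4) = -151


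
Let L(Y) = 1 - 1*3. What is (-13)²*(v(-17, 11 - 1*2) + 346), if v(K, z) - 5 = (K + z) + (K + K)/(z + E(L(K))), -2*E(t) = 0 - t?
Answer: 228995/4 ≈ 57249.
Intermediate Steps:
L(Y) = -2 (L(Y) = 1 - 3 = -2)
E(t) = t/2 (E(t) = -(0 - t)/2 = -(-1)*t/2 = t/2)
v(K, z) = 5 + K + z + 2*K/(-1 + z) (v(K, z) = 5 + ((K + z) + (K + K)/(z + (½)*(-2))) = 5 + ((K + z) + (2*K)/(z - 1)) = 5 + ((K + z) + (2*K)/(-1 + z)) = 5 + ((K + z) + 2*K/(-1 + z)) = 5 + (K + z + 2*K/(-1 + z)) = 5 + K + z + 2*K/(-1 + z))
(-13)²*(v(-17, 11 - 1*2) + 346) = (-13)²*((-5 - 17 + (11 - 1*2)² + 4*(11 - 1*2) - 17*(11 - 1*2))/(-1 + (11 - 1*2)) + 346) = 169*((-5 - 17 + (11 - 2)² + 4*(11 - 2) - 17*(11 - 2))/(-1 + (11 - 2)) + 346) = 169*((-5 - 17 + 9² + 4*9 - 17*9)/(-1 + 9) + 346) = 169*((-5 - 17 + 81 + 36 - 153)/8 + 346) = 169*((⅛)*(-58) + 346) = 169*(-29/4 + 346) = 169*(1355/4) = 228995/4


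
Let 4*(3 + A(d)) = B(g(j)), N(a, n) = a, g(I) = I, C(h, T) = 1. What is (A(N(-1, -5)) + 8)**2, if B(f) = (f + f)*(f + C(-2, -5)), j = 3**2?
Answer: 2500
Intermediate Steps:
j = 9
B(f) = 2*f*(1 + f) (B(f) = (f + f)*(f + 1) = (2*f)*(1 + f) = 2*f*(1 + f))
A(d) = 42 (A(d) = -3 + (2*9*(1 + 9))/4 = -3 + (2*9*10)/4 = -3 + (1/4)*180 = -3 + 45 = 42)
(A(N(-1, -5)) + 8)**2 = (42 + 8)**2 = 50**2 = 2500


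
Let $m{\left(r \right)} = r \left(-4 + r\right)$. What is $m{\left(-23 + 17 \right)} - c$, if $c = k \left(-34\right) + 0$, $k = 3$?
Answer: $162$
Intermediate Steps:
$c = -102$ ($c = 3 \left(-34\right) + 0 = -102 + 0 = -102$)
$m{\left(-23 + 17 \right)} - c = \left(-23 + 17\right) \left(-4 + \left(-23 + 17\right)\right) - -102 = - 6 \left(-4 - 6\right) + 102 = \left(-6\right) \left(-10\right) + 102 = 60 + 102 = 162$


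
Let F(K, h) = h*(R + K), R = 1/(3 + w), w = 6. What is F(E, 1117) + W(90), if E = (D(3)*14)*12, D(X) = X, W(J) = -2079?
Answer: 5049118/9 ≈ 5.6101e+5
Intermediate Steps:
E = 504 (E = (3*14)*12 = 42*12 = 504)
R = ⅑ (R = 1/(3 + 6) = 1/9 = ⅑ ≈ 0.11111)
F(K, h) = h*(⅑ + K)
F(E, 1117) + W(90) = 1117*(⅑ + 504) - 2079 = 1117*(4537/9) - 2079 = 5067829/9 - 2079 = 5049118/9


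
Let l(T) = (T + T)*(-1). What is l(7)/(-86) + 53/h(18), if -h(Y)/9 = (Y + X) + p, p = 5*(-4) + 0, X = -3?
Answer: 2594/1935 ≈ 1.3406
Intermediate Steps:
p = -20 (p = -20 + 0 = -20)
l(T) = -2*T (l(T) = (2*T)*(-1) = -2*T)
h(Y) = 207 - 9*Y (h(Y) = -9*((Y - 3) - 20) = -9*((-3 + Y) - 20) = -9*(-23 + Y) = 207 - 9*Y)
l(7)/(-86) + 53/h(18) = -2*7/(-86) + 53/(207 - 9*18) = -14*(-1/86) + 53/(207 - 162) = 7/43 + 53/45 = 2594/1935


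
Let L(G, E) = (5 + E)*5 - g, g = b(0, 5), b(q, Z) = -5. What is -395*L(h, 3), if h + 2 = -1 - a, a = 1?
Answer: -17775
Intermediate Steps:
h = -4 (h = -2 + (-1 - 1*1) = -2 + (-1 - 1) = -2 - 2 = -4)
g = -5
L(G, E) = 30 + 5*E (L(G, E) = (5 + E)*5 - 1*(-5) = (25 + 5*E) + 5 = 30 + 5*E)
-395*L(h, 3) = -395*(30 + 5*3) = -395*(30 + 15) = -395*45 = -17775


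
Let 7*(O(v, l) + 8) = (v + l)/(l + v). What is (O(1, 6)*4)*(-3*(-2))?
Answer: -1320/7 ≈ -188.57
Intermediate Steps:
O(v, l) = -55/7 (O(v, l) = -8 + ((v + l)/(l + v))/7 = -8 + ((l + v)/(l + v))/7 = -8 + (⅐)*1 = -8 + ⅐ = -55/7)
(O(1, 6)*4)*(-3*(-2)) = (-55/7*4)*(-3*(-2)) = -220/7*6 = -1320/7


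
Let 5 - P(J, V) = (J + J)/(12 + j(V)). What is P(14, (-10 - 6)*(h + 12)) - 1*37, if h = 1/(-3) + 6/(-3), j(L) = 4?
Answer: -135/4 ≈ -33.750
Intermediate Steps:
h = -7/3 (h = 1*(-⅓) + 6*(-⅓) = -⅓ - 2 = -7/3 ≈ -2.3333)
P(J, V) = 5 - J/8 (P(J, V) = 5 - (J + J)/(12 + 4) = 5 - 2*J/16 = 5 - J/8)
P(14, (-10 - 6)*(h + 12)) - 1*37 = (5 - ⅛*14) - 1*37 = (5 - 7/4) - 37 = 13/4 - 37 = -135/4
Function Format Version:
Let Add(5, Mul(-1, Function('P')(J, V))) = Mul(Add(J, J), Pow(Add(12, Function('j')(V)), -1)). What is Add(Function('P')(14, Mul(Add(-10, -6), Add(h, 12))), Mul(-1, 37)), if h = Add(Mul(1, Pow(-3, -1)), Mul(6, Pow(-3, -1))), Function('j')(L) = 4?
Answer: Rational(-135, 4) ≈ -33.750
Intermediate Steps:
h = Rational(-7, 3) (h = Add(Mul(1, Rational(-1, 3)), Mul(6, Rational(-1, 3))) = Add(Rational(-1, 3), -2) = Rational(-7, 3) ≈ -2.3333)
Function('P')(J, V) = Add(5, Mul(Rational(-1, 8), J)) (Function('P')(J, V) = Add(5, Mul(-1, Mul(Add(J, J), Pow(Add(12, 4), -1)))) = Add(5, Mul(-1, Mul(Mul(2, J), Pow(16, -1)))) = Add(5, Mul(-1, Mul(Mul(2, J), Rational(1, 16)))) = Add(5, Mul(-1, Mul(Rational(1, 8), J))) = Add(5, Mul(Rational(-1, 8), J)))
Add(Function('P')(14, Mul(Add(-10, -6), Add(h, 12))), Mul(-1, 37)) = Add(Add(5, Mul(Rational(-1, 8), 14)), Mul(-1, 37)) = Add(Add(5, Rational(-7, 4)), -37) = Add(Rational(13, 4), -37) = Rational(-135, 4)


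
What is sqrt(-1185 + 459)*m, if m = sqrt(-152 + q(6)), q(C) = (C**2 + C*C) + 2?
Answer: -66*sqrt(13) ≈ -237.97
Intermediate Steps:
q(C) = 2 + 2*C**2 (q(C) = (C**2 + C**2) + 2 = 2*C**2 + 2 = 2 + 2*C**2)
m = I*sqrt(78) (m = sqrt(-152 + (2 + 2*6**2)) = sqrt(-152 + (2 + 2*36)) = sqrt(-152 + (2 + 72)) = sqrt(-152 + 74) = sqrt(-78) = I*sqrt(78) ≈ 8.8318*I)
sqrt(-1185 + 459)*m = sqrt(-1185 + 459)*(I*sqrt(78)) = sqrt(-726)*(I*sqrt(78)) = (11*I*sqrt(6))*(I*sqrt(78)) = -66*sqrt(13)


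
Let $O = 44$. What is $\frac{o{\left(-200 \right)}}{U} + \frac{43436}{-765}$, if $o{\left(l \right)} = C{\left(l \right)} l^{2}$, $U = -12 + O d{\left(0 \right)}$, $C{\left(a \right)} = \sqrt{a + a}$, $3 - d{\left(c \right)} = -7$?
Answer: $- \frac{43436}{765} + \frac{200000 i}{107} \approx -56.779 + 1869.2 i$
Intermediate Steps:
$d{\left(c \right)} = 10$ ($d{\left(c \right)} = 3 - -7 = 3 + 7 = 10$)
$C{\left(a \right)} = \sqrt{2} \sqrt{a}$ ($C{\left(a \right)} = \sqrt{2 a} = \sqrt{2} \sqrt{a}$)
$U = 428$ ($U = -12 + 44 \cdot 10 = -12 + 440 = 428$)
$o{\left(l \right)} = \sqrt{2} l^{\frac{5}{2}}$ ($o{\left(l \right)} = \sqrt{2} \sqrt{l} l^{2} = \sqrt{2} l^{\frac{5}{2}}$)
$\frac{o{\left(-200 \right)}}{U} + \frac{43436}{-765} = \frac{\sqrt{2} \left(-200\right)^{\frac{5}{2}}}{428} + \frac{43436}{-765} = \sqrt{2} \cdot 400000 i \sqrt{2} \cdot \frac{1}{428} + 43436 \left(- \frac{1}{765}\right) = 800000 i \frac{1}{428} - \frac{43436}{765} = \frac{200000 i}{107} - \frac{43436}{765} = - \frac{43436}{765} + \frac{200000 i}{107}$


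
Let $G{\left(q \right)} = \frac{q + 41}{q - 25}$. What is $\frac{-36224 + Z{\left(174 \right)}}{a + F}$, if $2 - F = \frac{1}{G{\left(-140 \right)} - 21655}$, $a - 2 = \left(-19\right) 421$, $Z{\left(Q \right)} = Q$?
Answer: $\frac{780641120}{173126927} \approx 4.5091$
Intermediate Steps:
$a = -7997$ ($a = 2 - 7999 = -7997$)
$G{\left(q \right)} = \frac{41 + q}{-25 + q}$
$F = \frac{216549}{108272}$ ($F = 2 - \frac{1}{\frac{41 - 140}{-25 - 140} - 21655} = 2 - \frac{1}{\frac{1}{-165} \left(-99\right) - 21655} = 2 - \frac{1}{\left(- \frac{1}{165}\right) \left(-99\right) - 21655} = 2 - \frac{1}{\frac{3}{5} - 21655} = 2 - \frac{1}{- \frac{108272}{5}} = 2 - - \frac{5}{108272} = 2 + \frac{5}{108272} = \frac{216549}{108272} \approx 2.0$)
$\frac{-36224 + Z{\left(174 \right)}}{a + F} = \frac{-36224 + 174}{-7997 + \frac{216549}{108272}} = - \frac{36050}{- \frac{865634635}{108272}} = \left(-36050\right) \left(- \frac{108272}{865634635}\right) = \frac{780641120}{173126927}$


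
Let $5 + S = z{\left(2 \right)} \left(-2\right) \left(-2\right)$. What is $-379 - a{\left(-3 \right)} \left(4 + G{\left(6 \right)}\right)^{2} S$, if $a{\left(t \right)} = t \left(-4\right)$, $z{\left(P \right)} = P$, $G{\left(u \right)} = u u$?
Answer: $-57979$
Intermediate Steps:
$G{\left(u \right)} = u^{2}$
$S = 3$ ($S = -5 + 2 \left(-2\right) \left(-2\right) = -5 - -8 = -5 + 8 = 3$)
$a{\left(t \right)} = - 4 t$
$-379 - a{\left(-3 \right)} \left(4 + G{\left(6 \right)}\right)^{2} S = -379 - \left(-4\right) \left(-3\right) \left(4 + 6^{2}\right)^{2} \cdot 3 = -379 - 12 \left(4 + 36\right)^{2} \cdot 3 = -379 - 12 \cdot 40^{2} \cdot 3 = -379 - 12 \cdot 1600 \cdot 3 = -379 - 19200 \cdot 3 = -379 - 57600 = -57979$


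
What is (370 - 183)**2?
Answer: 34969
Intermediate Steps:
(370 - 183)**2 = 187**2 = 34969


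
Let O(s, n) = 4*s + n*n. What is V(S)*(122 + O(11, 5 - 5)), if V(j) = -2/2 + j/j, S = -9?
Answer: 0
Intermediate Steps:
O(s, n) = n**2 + 4*s (O(s, n) = 4*s + n**2 = n**2 + 4*s)
V(j) = 0 (V(j) = -2*1/2 + 1 = -1 + 1 = 0)
V(S)*(122 + O(11, 5 - 5)) = 0*(122 + ((5 - 5)**2 + 4*11)) = 0*(122 + (0**2 + 44)) = 0*(122 + (0 + 44)) = 0*(122 + 44) = 0*166 = 0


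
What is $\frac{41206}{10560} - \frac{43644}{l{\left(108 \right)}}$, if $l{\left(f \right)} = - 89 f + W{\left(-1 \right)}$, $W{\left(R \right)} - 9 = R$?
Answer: $\frac{9734353}{1152480} \approx 8.4464$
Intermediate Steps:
$W{\left(R \right)} = 9 + R$
$l{\left(f \right)} = 8 - 89 f$ ($l{\left(f \right)} = - 89 f + \left(9 - 1\right) = - 89 f + 8 = 8 - 89 f$)
$\frac{41206}{10560} - \frac{43644}{l{\left(108 \right)}} = \frac{41206}{10560} - \frac{43644}{8 - 9612} = 41206 \cdot \frac{1}{10560} - \frac{43644}{8 - 9612} = \frac{1873}{480} - \frac{43644}{-9604} = \frac{1873}{480} - - \frac{10911}{2401} = \frac{1873}{480} + \frac{10911}{2401} = \frac{9734353}{1152480}$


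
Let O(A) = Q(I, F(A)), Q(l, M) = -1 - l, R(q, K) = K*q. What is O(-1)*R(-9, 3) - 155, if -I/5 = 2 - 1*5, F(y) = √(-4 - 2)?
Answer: 277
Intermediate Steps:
F(y) = I*√6 (F(y) = √(-6) = I*√6)
I = 15 (I = -5*(2 - 1*5) = -5*(2 - 5) = -5*(-3) = 15)
O(A) = -16 (O(A) = -1 - 1*15 = -1 - 15 = -16)
O(-1)*R(-9, 3) - 155 = -48*(-9) - 155 = -16*(-27) - 155 = 432 - 155 = 277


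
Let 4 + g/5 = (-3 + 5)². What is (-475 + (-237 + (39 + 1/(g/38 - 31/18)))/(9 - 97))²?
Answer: 103948852921/465124 ≈ 2.2349e+5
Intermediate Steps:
g = 0 (g = -20 + 5*(-3 + 5)² = -20 + 5*2² = -20 + 5*4 = -20 + 20 = 0)
(-475 + (-237 + (39 + 1/(g/38 - 31/18)))/(9 - 97))² = (-475 + (-237 + (39 + 1/(0/38 - 31/18)))/(9 - 97))² = (-475 + (-237 + (39 + 1/(0*(1/38) - 31*1/18)))/(-88))² = (-475 + (-237 + (39 + 1/(0 - 31/18)))*(-1/88))² = (-475 + (-237 + (39 + 1/(-31/18)))*(-1/88))² = (-475 + (-237 + (39 - 18/31))*(-1/88))² = (-475 + (-237 + 1191/31)*(-1/88))² = (-475 - 6156/31*(-1/88))² = (-475 + 1539/682)² = (-322411/682)² = 103948852921/465124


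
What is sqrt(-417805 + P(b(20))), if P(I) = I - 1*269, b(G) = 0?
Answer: I*sqrt(418074) ≈ 646.59*I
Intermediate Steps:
P(I) = -269 + I (P(I) = I - 269 = -269 + I)
sqrt(-417805 + P(b(20))) = sqrt(-417805 + (-269 + 0)) = sqrt(-417805 - 269) = sqrt(-418074) = I*sqrt(418074)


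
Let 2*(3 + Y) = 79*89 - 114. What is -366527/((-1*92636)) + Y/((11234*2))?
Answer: 4277616167/1040672824 ≈ 4.1104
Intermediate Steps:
Y = 6911/2 (Y = -3 + (79*89 - 114)/2 = -3 + (7031 - 114)/2 = -3 + (½)*6917 = -3 + 6917/2 = 6911/2 ≈ 3455.5)
-366527/((-1*92636)) + Y/((11234*2)) = -366527/((-1*92636)) + 6911/(2*((11234*2))) = -366527/(-92636) + (6911/2)/22468 = -366527*(-1/92636) + (6911/2)*(1/22468) = 366527/92636 + 6911/44936 = 4277616167/1040672824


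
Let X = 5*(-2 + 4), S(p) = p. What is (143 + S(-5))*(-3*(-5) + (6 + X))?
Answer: 4278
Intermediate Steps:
X = 10 (X = 5*2 = 10)
(143 + S(-5))*(-3*(-5) + (6 + X)) = (143 - 5)*(-3*(-5) + (6 + 10)) = 138*(15 + 16) = 138*31 = 4278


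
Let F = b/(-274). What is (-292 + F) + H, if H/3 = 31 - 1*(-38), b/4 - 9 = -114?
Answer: -11435/137 ≈ -83.467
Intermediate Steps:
b = -420 (b = 36 + 4*(-114) = 36 - 456 = -420)
F = 210/137 (F = -420/(-274) = -420*(-1/274) = 210/137 ≈ 1.5328)
H = 207 (H = 3*(31 - 1*(-38)) = 3*(31 + 38) = 3*69 = 207)
(-292 + F) + H = (-292 + 210/137) + 207 = -39794/137 + 207 = -11435/137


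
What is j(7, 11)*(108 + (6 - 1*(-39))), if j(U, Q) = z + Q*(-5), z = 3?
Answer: -7956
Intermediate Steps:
j(U, Q) = 3 - 5*Q (j(U, Q) = 3 + Q*(-5) = 3 - 5*Q)
j(7, 11)*(108 + (6 - 1*(-39))) = (3 - 5*11)*(108 + (6 - 1*(-39))) = (3 - 55)*(108 + (6 + 39)) = -52*(108 + 45) = -52*153 = -7956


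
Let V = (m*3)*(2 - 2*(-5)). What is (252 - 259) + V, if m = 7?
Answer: 245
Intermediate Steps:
V = 252 (V = (7*3)*(2 - 2*(-5)) = 21*(2 + 10) = 21*12 = 252)
(252 - 259) + V = (252 - 259) + 252 = -7 + 252 = 245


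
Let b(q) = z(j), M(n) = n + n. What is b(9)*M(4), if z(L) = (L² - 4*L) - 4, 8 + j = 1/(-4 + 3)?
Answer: 904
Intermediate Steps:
j = -9 (j = -8 + 1/(-4 + 3) = -8 + 1/(-1) = -8 - 1 = -9)
M(n) = 2*n
z(L) = -4 + L² - 4*L
b(q) = 113 (b(q) = -4 + (-9)² - 4*(-9) = -4 + 81 + 36 = 113)
b(9)*M(4) = 113*(2*4) = 113*8 = 904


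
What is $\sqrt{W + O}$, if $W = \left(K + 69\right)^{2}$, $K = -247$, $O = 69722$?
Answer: $\sqrt{101406} \approx 318.44$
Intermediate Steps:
$W = 31684$ ($W = \left(-247 + 69\right)^{2} = \left(-178\right)^{2} = 31684$)
$\sqrt{W + O} = \sqrt{31684 + 69722} = \sqrt{101406}$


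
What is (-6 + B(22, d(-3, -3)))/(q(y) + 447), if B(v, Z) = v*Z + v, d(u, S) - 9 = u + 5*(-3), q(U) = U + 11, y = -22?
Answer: -91/218 ≈ -0.41743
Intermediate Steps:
q(U) = 11 + U
d(u, S) = -6 + u (d(u, S) = 9 + (u + 5*(-3)) = 9 + (u - 15) = 9 + (-15 + u) = -6 + u)
B(v, Z) = v + Z*v (B(v, Z) = Z*v + v = v + Z*v)
(-6 + B(22, d(-3, -3)))/(q(y) + 447) = (-6 + 22*(1 + (-6 - 3)))/((11 - 22) + 447) = (-6 + 22*(1 - 9))/(-11 + 447) = (-6 + 22*(-8))/436 = (-6 - 176)*(1/436) = -182*1/436 = -91/218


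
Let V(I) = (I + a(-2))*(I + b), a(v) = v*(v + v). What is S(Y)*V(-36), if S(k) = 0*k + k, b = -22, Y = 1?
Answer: 1624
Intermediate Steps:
a(v) = 2*v² (a(v) = v*(2*v) = 2*v²)
S(k) = k (S(k) = 0 + k = k)
V(I) = (-22 + I)*(8 + I) (V(I) = (I + 2*(-2)²)*(I - 22) = (I + 2*4)*(-22 + I) = (I + 8)*(-22 + I) = (8 + I)*(-22 + I) = (-22 + I)*(8 + I))
S(Y)*V(-36) = 1*(-176 + (-36)² - 14*(-36)) = 1*(-176 + 1296 + 504) = 1*1624 = 1624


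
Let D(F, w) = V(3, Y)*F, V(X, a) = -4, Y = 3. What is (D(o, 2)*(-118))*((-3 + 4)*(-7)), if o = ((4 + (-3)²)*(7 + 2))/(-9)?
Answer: 42952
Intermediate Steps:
o = -13 (o = ((4 + 9)*9)*(-⅑) = (13*9)*(-⅑) = 117*(-⅑) = -13)
D(F, w) = -4*F
(D(o, 2)*(-118))*((-3 + 4)*(-7)) = (-4*(-13)*(-118))*((-3 + 4)*(-7)) = (52*(-118))*(1*(-7)) = -6136*(-7) = 42952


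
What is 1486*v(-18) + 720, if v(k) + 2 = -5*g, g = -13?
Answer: 94338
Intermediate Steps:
v(k) = 63 (v(k) = -2 - 5*(-13) = -2 + 65 = 63)
1486*v(-18) + 720 = 1486*63 + 720 = 93618 + 720 = 94338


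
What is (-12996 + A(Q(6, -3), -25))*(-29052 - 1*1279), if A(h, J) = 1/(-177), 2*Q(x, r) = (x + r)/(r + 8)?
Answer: 69770186983/177 ≈ 3.9418e+8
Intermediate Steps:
Q(x, r) = (r + x)/(2*(8 + r)) (Q(x, r) = ((x + r)/(r + 8))/2 = ((r + x)/(8 + r))/2 = (r + x)/(2*(8 + r)))
A(h, J) = -1/177
(-12996 + A(Q(6, -3), -25))*(-29052 - 1*1279) = (-12996 - 1/177)*(-29052 - 1*1279) = -2300293*(-29052 - 1279)/177 = -2300293/177*(-30331) = 69770186983/177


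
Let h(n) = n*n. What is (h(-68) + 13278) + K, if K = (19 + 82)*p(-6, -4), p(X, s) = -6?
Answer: 17296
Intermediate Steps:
h(n) = n**2
K = -606 (K = (19 + 82)*(-6) = 101*(-6) = -606)
(h(-68) + 13278) + K = ((-68)**2 + 13278) - 606 = (4624 + 13278) - 606 = 17902 - 606 = 17296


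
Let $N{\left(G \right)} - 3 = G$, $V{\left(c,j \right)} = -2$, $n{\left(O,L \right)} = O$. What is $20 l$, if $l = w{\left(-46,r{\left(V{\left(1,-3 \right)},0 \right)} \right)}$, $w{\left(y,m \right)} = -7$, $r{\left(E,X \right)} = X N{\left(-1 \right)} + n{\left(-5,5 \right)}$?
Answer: $-140$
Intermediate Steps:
$N{\left(G \right)} = 3 + G$
$r{\left(E,X \right)} = -5 + 2 X$ ($r{\left(E,X \right)} = X \left(3 - 1\right) - 5 = X 2 - 5 = 2 X - 5 = -5 + 2 X$)
$l = -7$
$20 l = 20 \left(-7\right) = -140$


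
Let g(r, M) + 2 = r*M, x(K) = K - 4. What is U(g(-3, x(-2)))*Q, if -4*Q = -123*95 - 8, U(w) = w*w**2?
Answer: 11973632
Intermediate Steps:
x(K) = -4 + K
g(r, M) = -2 + M*r (g(r, M) = -2 + r*M = -2 + M*r)
U(w) = w**3
Q = 11693/4 (Q = -(-123*95 - 8)/4 = -(-11685 - 8)/4 = -1/4*(-11693) = 11693/4 ≈ 2923.3)
U(g(-3, x(-2)))*Q = (-2 + (-4 - 2)*(-3))**3*(11693/4) = (-2 - 6*(-3))**3*(11693/4) = (-2 + 18)**3*(11693/4) = 16**3*(11693/4) = 4096*(11693/4) = 11973632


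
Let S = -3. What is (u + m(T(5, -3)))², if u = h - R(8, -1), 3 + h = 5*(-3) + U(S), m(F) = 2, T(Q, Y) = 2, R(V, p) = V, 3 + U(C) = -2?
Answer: 841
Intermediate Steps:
U(C) = -5 (U(C) = -3 - 2 = -5)
h = -23 (h = -3 + (5*(-3) - 5) = -3 + (-15 - 5) = -3 - 20 = -23)
u = -31 (u = -23 - 1*8 = -23 - 8 = -31)
(u + m(T(5, -3)))² = (-31 + 2)² = (-29)² = 841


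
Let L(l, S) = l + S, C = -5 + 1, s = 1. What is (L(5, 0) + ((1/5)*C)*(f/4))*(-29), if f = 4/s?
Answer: -609/5 ≈ -121.80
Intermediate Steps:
f = 4 (f = 4/1 = 4*1 = 4)
C = -4
L(l, S) = S + l
(L(5, 0) + ((1/5)*C)*(f/4))*(-29) = ((0 + 5) + ((1/5)*(-4))*(4/4))*(-29) = (5 + ((1*(⅕))*(-4))*(4*(¼)))*(-29) = (5 + ((⅕)*(-4))*1)*(-29) = (5 - ⅘*1)*(-29) = (5 - ⅘)*(-29) = (21/5)*(-29) = -609/5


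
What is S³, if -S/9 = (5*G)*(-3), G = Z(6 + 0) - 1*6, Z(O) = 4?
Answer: -19683000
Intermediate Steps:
G = -2 (G = 4 - 1*6 = 4 - 6 = -2)
S = -270 (S = -9*5*(-2)*(-3) = -(-90)*(-3) = -9*30 = -270)
S³ = (-270)³ = -19683000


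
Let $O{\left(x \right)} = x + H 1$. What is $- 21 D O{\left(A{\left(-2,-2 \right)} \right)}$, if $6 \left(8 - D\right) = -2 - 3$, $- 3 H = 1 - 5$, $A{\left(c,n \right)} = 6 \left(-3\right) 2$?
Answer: $\frac{19292}{3} \approx 6430.7$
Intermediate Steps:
$A{\left(c,n \right)} = -36$ ($A{\left(c,n \right)} = \left(-18\right) 2 = -36$)
$H = \frac{4}{3}$ ($H = - \frac{1 - 5}{3} = \left(- \frac{1}{3}\right) \left(-4\right) = \frac{4}{3} \approx 1.3333$)
$O{\left(x \right)} = \frac{4}{3} + x$ ($O{\left(x \right)} = x + \frac{4}{3} \cdot 1 = x + \frac{4}{3} = \frac{4}{3} + x$)
$D = \frac{53}{6}$ ($D = 8 - \frac{-2 - 3}{6} = 8 - - \frac{5}{6} = 8 + \frac{5}{6} = \frac{53}{6} \approx 8.8333$)
$- 21 D O{\left(A{\left(-2,-2 \right)} \right)} = \left(-21\right) \frac{53}{6} \left(\frac{4}{3} - 36\right) = \left(- \frac{371}{2}\right) \left(- \frac{104}{3}\right) = \frac{19292}{3}$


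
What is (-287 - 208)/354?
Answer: -165/118 ≈ -1.3983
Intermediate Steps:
(-287 - 208)/354 = -495*1/354 = -165/118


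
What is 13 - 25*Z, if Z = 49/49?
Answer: -12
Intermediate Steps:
Z = 1 (Z = 49*(1/49) = 1)
13 - 25*Z = 13 - 25*1 = 13 - 25 = -12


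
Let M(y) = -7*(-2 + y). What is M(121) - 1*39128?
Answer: -39961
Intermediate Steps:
M(y) = 14 - 7*y
M(121) - 1*39128 = (14 - 7*121) - 1*39128 = (14 - 847) - 39128 = -833 - 39128 = -39961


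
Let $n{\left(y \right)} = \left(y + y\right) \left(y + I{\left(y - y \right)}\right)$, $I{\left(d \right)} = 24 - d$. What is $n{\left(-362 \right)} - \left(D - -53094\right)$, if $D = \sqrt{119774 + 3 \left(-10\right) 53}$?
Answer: $191618 - 2 \sqrt{29546} \approx 1.9127 \cdot 10^{5}$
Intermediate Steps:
$D = 2 \sqrt{29546}$ ($D = \sqrt{119774 - 1590} = \sqrt{118184} = 2 \sqrt{29546} \approx 343.78$)
$n{\left(y \right)} = 2 y \left(24 + y\right)$ ($n{\left(y \right)} = \left(y + y\right) \left(y + \left(24 - \left(y - y\right)\right)\right) = 2 y \left(y + \left(24 - 0\right)\right) = 2 y \left(y + \left(24 + 0\right)\right) = 2 y \left(y + 24\right) = 2 y \left(24 + y\right)$)
$n{\left(-362 \right)} - \left(D - -53094\right) = 2 \left(-362\right) \left(24 - 362\right) - \left(2 \sqrt{29546} - -53094\right) = 2 \left(-362\right) \left(-338\right) - \left(2 \sqrt{29546} + 53094\right) = 244712 - \left(53094 + 2 \sqrt{29546}\right) = 191618 - 2 \sqrt{29546}$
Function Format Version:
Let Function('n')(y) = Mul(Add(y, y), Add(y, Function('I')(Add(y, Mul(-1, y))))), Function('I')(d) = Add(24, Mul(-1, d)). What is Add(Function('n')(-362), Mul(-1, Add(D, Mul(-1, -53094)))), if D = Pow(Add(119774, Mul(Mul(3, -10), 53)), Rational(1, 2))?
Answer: Add(191618, Mul(-2, Pow(29546, Rational(1, 2)))) ≈ 1.9127e+5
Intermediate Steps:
D = Mul(2, Pow(29546, Rational(1, 2))) (D = Pow(Add(119774, Mul(-30, 53)), Rational(1, 2)) = Pow(Add(119774, -1590), Rational(1, 2)) = Pow(118184, Rational(1, 2)) = Mul(2, Pow(29546, Rational(1, 2))) ≈ 343.78)
Function('n')(y) = Mul(2, y, Add(24, y)) (Function('n')(y) = Mul(Add(y, y), Add(y, Add(24, Mul(-1, Add(y, Mul(-1, y)))))) = Mul(Mul(2, y), Add(y, Add(24, Mul(-1, 0)))) = Mul(Mul(2, y), Add(y, Add(24, 0))) = Mul(Mul(2, y), Add(y, 24)) = Mul(Mul(2, y), Add(24, y)) = Mul(2, y, Add(24, y)))
Add(Function('n')(-362), Mul(-1, Add(D, Mul(-1, -53094)))) = Add(Mul(2, -362, Add(24, -362)), Mul(-1, Add(Mul(2, Pow(29546, Rational(1, 2))), Mul(-1, -53094)))) = Add(Mul(2, -362, -338), Mul(-1, Add(Mul(2, Pow(29546, Rational(1, 2))), 53094))) = Add(244712, Mul(-1, Add(53094, Mul(2, Pow(29546, Rational(1, 2)))))) = Add(244712, Add(-53094, Mul(-2, Pow(29546, Rational(1, 2))))) = Add(191618, Mul(-2, Pow(29546, Rational(1, 2))))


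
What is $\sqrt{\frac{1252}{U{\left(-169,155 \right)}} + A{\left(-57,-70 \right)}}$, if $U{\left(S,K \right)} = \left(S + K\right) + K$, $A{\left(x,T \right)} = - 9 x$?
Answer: $\frac{\sqrt{10375485}}{141} \approx 22.845$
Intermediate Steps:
$U{\left(S,K \right)} = S + 2 K$ ($U{\left(S,K \right)} = \left(K + S\right) + K = S + 2 K$)
$\sqrt{\frac{1252}{U{\left(-169,155 \right)}} + A{\left(-57,-70 \right)}} = \sqrt{\frac{1252}{-169 + 2 \cdot 155} - -513} = \sqrt{\frac{1252}{-169 + 310} + 513} = \sqrt{\frac{1252}{141} + 513} = \sqrt{\frac{73585}{141}} = \frac{\sqrt{10375485}}{141}$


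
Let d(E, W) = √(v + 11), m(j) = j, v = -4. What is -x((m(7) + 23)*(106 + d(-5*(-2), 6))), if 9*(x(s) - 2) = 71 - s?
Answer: 3091/9 + 10*√7/3 ≈ 352.26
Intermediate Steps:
d(E, W) = √7 (d(E, W) = √(-4 + 11) = √7)
x(s) = 89/9 - s/9 (x(s) = 2 + (71 - s)/9 = 2 + (71/9 - s/9) = 89/9 - s/9)
-x((m(7) + 23)*(106 + d(-5*(-2), 6))) = -(89/9 - (7 + 23)*(106 + √7)/9) = -(89/9 - 10*(106 + √7)/3) = -(89/9 - (3180 + 30*√7)/9) = -(89/9 + (-1060/3 - 10*√7/3)) = -(-3091/9 - 10*√7/3) = 3091/9 + 10*√7/3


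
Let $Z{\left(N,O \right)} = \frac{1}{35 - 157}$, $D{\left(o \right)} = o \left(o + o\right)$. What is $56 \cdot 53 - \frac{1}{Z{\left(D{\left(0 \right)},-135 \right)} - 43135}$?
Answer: $\frac{15619014050}{5262471} \approx 2968.0$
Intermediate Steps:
$D{\left(o \right)} = 2 o^{2}$ ($D{\left(o \right)} = o 2 o = 2 o^{2}$)
$Z{\left(N,O \right)} = - \frac{1}{122}$ ($Z{\left(N,O \right)} = \frac{1}{-122} = - \frac{1}{122}$)
$56 \cdot 53 - \frac{1}{Z{\left(D{\left(0 \right)},-135 \right)} - 43135} = 56 \cdot 53 - \frac{1}{- \frac{1}{122} - 43135} = 2968 - \frac{1}{- \frac{5262471}{122}} = 2968 - - \frac{122}{5262471} = 2968 + \frac{122}{5262471} = \frac{15619014050}{5262471}$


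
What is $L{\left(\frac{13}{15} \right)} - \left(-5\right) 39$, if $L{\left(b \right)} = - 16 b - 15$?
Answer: $\frac{2492}{15} \approx 166.13$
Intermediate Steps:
$L{\left(b \right)} = -15 - 16 b$
$L{\left(\frac{13}{15} \right)} - \left(-5\right) 39 = \left(-15 - 16 \cdot \frac{13}{15}\right) - \left(-5\right) 39 = \left(-15 - 16 \cdot 13 \cdot \frac{1}{15}\right) - -195 = \left(-15 - \frac{208}{15}\right) + 195 = - \frac{433}{15} + 195 = \frac{2492}{15}$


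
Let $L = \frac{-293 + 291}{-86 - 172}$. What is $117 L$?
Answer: $\frac{39}{43} \approx 0.90698$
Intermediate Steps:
$L = \frac{1}{129}$ ($L = - \frac{2}{-258} = \left(-2\right) \left(- \frac{1}{258}\right) = \frac{1}{129} \approx 0.0077519$)
$117 L = 117 \cdot \frac{1}{129} = \frac{39}{43}$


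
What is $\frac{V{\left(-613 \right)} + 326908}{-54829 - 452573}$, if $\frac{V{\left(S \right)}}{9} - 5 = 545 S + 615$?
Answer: $\frac{2674277}{507402} \approx 5.2705$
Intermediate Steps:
$V{\left(S \right)} = 5580 + 4905 S$ ($V{\left(S \right)} = 45 + 9 \left(545 S + 615\right) = 45 + 9 \left(615 + 545 S\right) = 45 + \left(5535 + 4905 S\right) = 5580 + 4905 S$)
$\frac{V{\left(-613 \right)} + 326908}{-54829 - 452573} = \frac{\left(5580 + 4905 \left(-613\right)\right) + 326908}{-54829 - 452573} = \frac{\left(5580 - 3006765\right) + 326908}{-507402} = \left(-3001185 + 326908\right) \left(- \frac{1}{507402}\right) = \left(-2674277\right) \left(- \frac{1}{507402}\right) = \frac{2674277}{507402}$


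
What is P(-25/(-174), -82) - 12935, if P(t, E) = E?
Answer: -13017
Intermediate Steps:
P(-25/(-174), -82) - 12935 = -82 - 12935 = -13017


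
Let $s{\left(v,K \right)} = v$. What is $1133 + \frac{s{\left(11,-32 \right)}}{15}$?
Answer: $\frac{17006}{15} \approx 1133.7$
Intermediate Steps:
$1133 + \frac{s{\left(11,-32 \right)}}{15} = 1133 + \frac{1}{15} \cdot 11 = 1133 + \frac{11}{15} = \frac{17006}{15}$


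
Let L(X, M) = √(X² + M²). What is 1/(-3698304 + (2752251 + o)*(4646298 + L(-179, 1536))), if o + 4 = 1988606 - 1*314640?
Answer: 20565500911170/422939780877786413804788547 - 4426213*√2391337/422939780877786413804788547 ≈ 4.8609e-14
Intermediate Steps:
L(X, M) = √(M² + X²)
o = 1673962 (o = -4 + (1988606 - 1*314640) = -4 + (1988606 - 314640) = -4 + 1673966 = 1673962)
1/(-3698304 + (2752251 + o)*(4646298 + L(-179, 1536))) = 1/(-3698304 + (2752251 + 1673962)*(4646298 + √(1536² + (-179)²))) = 1/(-3698304 + 4426213*(4646298 + √(2359296 + 32041))) = 1/(-3698304 + 4426213*(4646298 + √2391337)) = 1/(-3698304 + (20565504609474 + 4426213*√2391337)) = 1/(20565500911170 + 4426213*√2391337)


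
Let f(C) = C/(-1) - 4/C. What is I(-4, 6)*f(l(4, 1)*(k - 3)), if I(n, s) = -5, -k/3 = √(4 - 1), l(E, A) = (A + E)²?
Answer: -5623/15 - 5627*√3/15 ≈ -1024.6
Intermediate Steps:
k = -3*√3 (k = -3*√(4 - 1) = -3*√3 ≈ -5.1962)
f(C) = -C - 4/C (f(C) = C*(-1) - 4/C = -C - 4/C)
I(-4, 6)*f(l(4, 1)*(k - 3)) = -5*(-(1 + 4)²*(-3*√3 - 3) - 4*1/((1 + 4)²*(-3*√3 - 3))) = -5*(-5²*(-3 - 3*√3) - 4*1/(25*(-3 - 3*√3))) = -5*(-25*(-3 - 3*√3) - 4*1/(25*(-3 - 3*√3))) = -5*(-(-75 - 75*√3) - 4/(-75 - 75*√3)) = -5*((75 + 75*√3) - 4/(-75 - 75*√3)) = -5*(75 - 4/(-75 - 75*√3) + 75*√3) = -375 - 375*√3 + 20/(-75 - 75*√3)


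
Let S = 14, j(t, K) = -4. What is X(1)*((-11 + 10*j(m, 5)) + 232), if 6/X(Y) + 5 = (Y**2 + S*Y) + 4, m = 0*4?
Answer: 543/7 ≈ 77.571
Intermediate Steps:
m = 0
X(Y) = 6/(-1 + Y**2 + 14*Y) (X(Y) = 6/(-5 + ((Y**2 + 14*Y) + 4)) = 6/(-5 + (4 + Y**2 + 14*Y)) = 6/(-1 + Y**2 + 14*Y))
X(1)*((-11 + 10*j(m, 5)) + 232) = (6/(-1 + 1**2 + 14*1))*((-11 + 10*(-4)) + 232) = (6/(-1 + 1 + 14))*((-11 - 40) + 232) = (6/14)*(-51 + 232) = (6*(1/14))*181 = (3/7)*181 = 543/7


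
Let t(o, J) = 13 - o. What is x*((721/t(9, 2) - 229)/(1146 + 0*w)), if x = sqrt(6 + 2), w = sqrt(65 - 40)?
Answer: -65*sqrt(2)/764 ≈ -0.12032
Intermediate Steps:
w = 5 (w = sqrt(25) = 5)
x = 2*sqrt(2) (x = sqrt(8) = 2*sqrt(2) ≈ 2.8284)
x*((721/t(9, 2) - 229)/(1146 + 0*w)) = (2*sqrt(2))*((721/(13 - 1*9) - 229)/(1146 + 0*5)) = (2*sqrt(2))*((721/(13 - 9) - 229)/(1146 + 0)) = (2*sqrt(2))*((721/4 - 229)/1146) = (2*sqrt(2))*((721*(1/4) - 229)*(1/1146)) = (2*sqrt(2))*((721/4 - 229)*(1/1146)) = (2*sqrt(2))*(-195/4*1/1146) = (2*sqrt(2))*(-65/1528) = -65*sqrt(2)/764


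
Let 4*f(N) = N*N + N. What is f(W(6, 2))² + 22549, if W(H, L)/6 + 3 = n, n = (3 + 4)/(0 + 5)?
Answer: 14359381/625 ≈ 22975.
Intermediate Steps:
n = 7/5 ≈ 1.4000
W(H, L) = -48/5 (W(H, L) = -18 + 6*(7/5) = -18 + 42/5 = -48/5)
f(N) = N/4 + N²/4 (f(N) = (N*N + N)/4 = (N² + N)/4 = (N + N²)/4 = N/4 + N²/4)
f(W(6, 2))² + 22549 = ((¼)*(-48/5)*(1 - 48/5))² + 22549 = ((¼)*(-48/5)*(-43/5))² + 22549 = (516/25)² + 22549 = 266256/625 + 22549 = 14359381/625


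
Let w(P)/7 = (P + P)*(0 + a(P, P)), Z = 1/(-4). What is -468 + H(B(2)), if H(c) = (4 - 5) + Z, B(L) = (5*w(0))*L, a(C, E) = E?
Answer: -1877/4 ≈ -469.25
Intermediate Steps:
Z = -¼ ≈ -0.25000
w(P) = 14*P² (w(P) = 7*((P + P)*(0 + P)) = 7*((2*P)*P) = 7*(2*P²) = 14*P²)
B(L) = 0 (B(L) = (5*(14*0²))*L = (5*(14*0))*L = (5*0)*L = 0*L = 0)
H(c) = -5/4 (H(c) = (4 - 5) - ¼ = -1 - ¼ = -5/4)
-468 + H(B(2)) = -468 - 5/4 = -1877/4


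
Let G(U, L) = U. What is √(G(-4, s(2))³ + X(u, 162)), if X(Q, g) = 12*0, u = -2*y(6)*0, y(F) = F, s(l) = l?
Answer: 8*I ≈ 8.0*I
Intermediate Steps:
u = 0 (u = -2*6*0 = -12*0 = 0)
X(Q, g) = 0
√(G(-4, s(2))³ + X(u, 162)) = √((-4)³ + 0) = √(-64 + 0) = √(-64) = 8*I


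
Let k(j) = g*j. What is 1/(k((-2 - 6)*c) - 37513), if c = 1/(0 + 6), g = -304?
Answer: -3/111323 ≈ -2.6949e-5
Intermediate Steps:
c = ⅙ (c = 1/6 = ⅙ ≈ 0.16667)
k(j) = -304*j
1/(k((-2 - 6)*c) - 37513) = 1/(-304*(-2 - 6)/6 - 37513) = 1/(-(-2432)/6 - 37513) = 1/(-304*(-4/3) - 37513) = 1/(1216/3 - 37513) = 1/(-111323/3) = -3/111323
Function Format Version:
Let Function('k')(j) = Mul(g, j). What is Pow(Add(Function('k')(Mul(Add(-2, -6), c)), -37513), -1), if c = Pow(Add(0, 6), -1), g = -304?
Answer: Rational(-3, 111323) ≈ -2.6949e-5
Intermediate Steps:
c = Rational(1, 6) (c = Pow(6, -1) = Rational(1, 6) ≈ 0.16667)
Function('k')(j) = Mul(-304, j)
Pow(Add(Function('k')(Mul(Add(-2, -6), c)), -37513), -1) = Pow(Add(Mul(-304, Mul(Add(-2, -6), Rational(1, 6))), -37513), -1) = Pow(Add(Mul(-304, Mul(-8, Rational(1, 6))), -37513), -1) = Pow(Add(Mul(-304, Rational(-4, 3)), -37513), -1) = Pow(Add(Rational(1216, 3), -37513), -1) = Pow(Rational(-111323, 3), -1) = Rational(-3, 111323)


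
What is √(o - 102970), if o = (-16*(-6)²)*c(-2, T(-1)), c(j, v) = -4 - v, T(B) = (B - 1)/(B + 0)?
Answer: I*√99514 ≈ 315.46*I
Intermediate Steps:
T(B) = (-1 + B)/B
o = 3456 (o = (-16*(-6)²)*(-4 - (-1 - 1)/(-1)) = (-16*36)*(-4 - (-1)*(-2)) = -576*(-4 - 1*2) = -576*(-4 - 2) = -576*(-6) = 3456)
√(o - 102970) = √(3456 - 102970) = √(-99514) = I*√99514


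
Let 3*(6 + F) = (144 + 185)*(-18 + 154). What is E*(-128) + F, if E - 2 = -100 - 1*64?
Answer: 106934/3 ≈ 35645.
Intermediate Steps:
E = -162 (E = 2 + (-100 - 1*64) = 2 + (-100 - 64) = 2 - 164 = -162)
F = 44726/3 (F = -6 + ((144 + 185)*(-18 + 154))/3 = -6 + (329*136)/3 = -6 + (⅓)*44744 = -6 + 44744/3 = 44726/3 ≈ 14909.)
E*(-128) + F = -162*(-128) + 44726/3 = 20736 + 44726/3 = 106934/3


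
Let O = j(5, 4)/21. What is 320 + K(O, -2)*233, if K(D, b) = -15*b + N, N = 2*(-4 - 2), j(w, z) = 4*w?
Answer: 4514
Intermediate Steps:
N = -12 (N = 2*(-6) = -12)
O = 20/21 (O = (4*5)/21 = 20*(1/21) = 20/21 ≈ 0.95238)
K(D, b) = -12 - 15*b (K(D, b) = -15*b - 12 = -12 - 15*b)
320 + K(O, -2)*233 = 320 + (-12 - 15*(-2))*233 = 320 + (-12 + 30)*233 = 320 + 18*233 = 320 + 4194 = 4514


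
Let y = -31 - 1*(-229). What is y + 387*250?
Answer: 96948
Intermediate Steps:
y = 198 (y = -31 + 229 = 198)
y + 387*250 = 198 + 387*250 = 198 + 96750 = 96948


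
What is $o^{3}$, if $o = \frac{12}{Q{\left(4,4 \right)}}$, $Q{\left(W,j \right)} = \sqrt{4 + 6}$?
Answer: $\frac{432 \sqrt{10}}{25} \approx 54.644$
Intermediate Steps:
$Q{\left(W,j \right)} = \sqrt{10}$
$o = \frac{6 \sqrt{10}}{5}$ ($o = \frac{12}{\sqrt{10}} = 12 \frac{\sqrt{10}}{10} = \frac{6 \sqrt{10}}{5} \approx 3.7947$)
$o^{3} = \left(\frac{6 \sqrt{10}}{5}\right)^{3} = \frac{432 \sqrt{10}}{25}$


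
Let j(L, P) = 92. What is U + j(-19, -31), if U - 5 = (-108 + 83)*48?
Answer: -1103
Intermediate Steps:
U = -1195 (U = 5 + (-108 + 83)*48 = 5 - 25*48 = 5 - 1200 = -1195)
U + j(-19, -31) = -1195 + 92 = -1103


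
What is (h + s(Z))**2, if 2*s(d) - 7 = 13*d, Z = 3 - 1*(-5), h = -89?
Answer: 4489/4 ≈ 1122.3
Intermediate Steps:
Z = 8 (Z = 3 + 5 = 8)
s(d) = 7/2 + 13*d/2 (s(d) = 7/2 + (13*d)/2 = 7/2 + 13*d/2)
(h + s(Z))**2 = (-89 + (7/2 + (13/2)*8))**2 = (-89 + (7/2 + 52))**2 = (-89 + 111/2)**2 = (-67/2)**2 = 4489/4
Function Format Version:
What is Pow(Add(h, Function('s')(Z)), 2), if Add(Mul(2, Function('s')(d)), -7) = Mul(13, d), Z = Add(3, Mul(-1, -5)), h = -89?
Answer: Rational(4489, 4) ≈ 1122.3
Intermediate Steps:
Z = 8 (Z = Add(3, 5) = 8)
Function('s')(d) = Add(Rational(7, 2), Mul(Rational(13, 2), d)) (Function('s')(d) = Add(Rational(7, 2), Mul(Rational(1, 2), Mul(13, d))) = Add(Rational(7, 2), Mul(Rational(13, 2), d)))
Pow(Add(h, Function('s')(Z)), 2) = Pow(Add(-89, Add(Rational(7, 2), Mul(Rational(13, 2), 8))), 2) = Pow(Add(-89, Add(Rational(7, 2), 52)), 2) = Pow(Add(-89, Rational(111, 2)), 2) = Pow(Rational(-67, 2), 2) = Rational(4489, 4)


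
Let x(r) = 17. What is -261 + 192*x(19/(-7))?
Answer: 3003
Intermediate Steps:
-261 + 192*x(19/(-7)) = -261 + 192*17 = -261 + 3264 = 3003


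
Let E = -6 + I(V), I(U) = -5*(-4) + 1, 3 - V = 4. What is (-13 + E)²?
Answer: 4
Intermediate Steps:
V = -1 (V = 3 - 1*4 = 3 - 4 = -1)
I(U) = 21 (I(U) = 20 + 1 = 21)
E = 15 (E = -6 + 21 = 15)
(-13 + E)² = (-13 + 15)² = 2² = 4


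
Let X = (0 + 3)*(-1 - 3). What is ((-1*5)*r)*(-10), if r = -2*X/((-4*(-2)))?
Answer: 150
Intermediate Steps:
X = -12 (X = 3*(-4) = -12)
r = 3 (r = -(-24)/((-4*(-2))) = -(-24)/8 = -2*(-3/2) = 3)
((-1*5)*r)*(-10) = (-1*5*3)*(-10) = -5*3*(-10) = -15*(-10) = 150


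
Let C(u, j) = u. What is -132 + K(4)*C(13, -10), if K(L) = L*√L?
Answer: -28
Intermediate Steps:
K(L) = L^(3/2)
-132 + K(4)*C(13, -10) = -132 + 4^(3/2)*13 = -132 + 8*13 = -132 + 104 = -28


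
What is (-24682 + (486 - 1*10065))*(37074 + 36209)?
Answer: -2510748863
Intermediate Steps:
(-24682 + (486 - 1*10065))*(37074 + 36209) = (-24682 + (486 - 10065))*73283 = (-24682 - 9579)*73283 = -34261*73283 = -2510748863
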